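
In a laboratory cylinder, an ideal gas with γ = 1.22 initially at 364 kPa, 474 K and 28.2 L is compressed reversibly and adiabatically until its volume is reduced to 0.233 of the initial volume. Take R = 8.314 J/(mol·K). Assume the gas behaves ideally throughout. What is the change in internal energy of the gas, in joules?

17600 J

n = P₁V₁/(RT₁) = 364×28.2/(8.314×474) = 2.60 mol.
Adiabatic: TV^(γ−1) = const ⇒ T₂ = 474×(4.29)^0.220 = 653 K; PV^γ = const ⇒ P₂ = 2150 kPa.
For an ideal gas ΔU = nCvΔT with Cv = R/(γ−1) = 37.8 J/(mol·K).
ΔU = 2.60×37.8×(653−474) = 17600 J.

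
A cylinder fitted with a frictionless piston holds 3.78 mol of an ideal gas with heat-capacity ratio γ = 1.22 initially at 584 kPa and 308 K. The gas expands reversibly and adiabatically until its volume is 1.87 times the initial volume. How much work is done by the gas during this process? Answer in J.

V₁ = nRT₁/P₁ = 3.78×8.314×308/584 = 16.6 L.
Adiabatic: TV^(γ−1) = const ⇒ T₂ = 308×(0.535)^0.220 = 268 K; PV^γ = const ⇒ P₂ = 272 kPa.
ΔU = nCvΔT = 3.78×37.8×(268−308) = -5660 J.
Q = 0 for an adiabatic process, so W = −ΔU = 5660 J.

5660 J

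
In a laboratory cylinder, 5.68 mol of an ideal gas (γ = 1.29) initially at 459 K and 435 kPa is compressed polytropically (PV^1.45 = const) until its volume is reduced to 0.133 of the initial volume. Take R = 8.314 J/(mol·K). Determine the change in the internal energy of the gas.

V₁ = nRT₁/P₁ = 5.68×8.314×459/435 = 49.8 L.
Polytropic n=1.45: T₂ = T₁(V₁/V₂)^(n−1) = 459×(7.52)^0.45 = 1140 K; P₂ = P₁(V₁/V₂)^n = 8110 kPa.
For an ideal gas ΔU = nCvΔT with Cv = R/(γ−1) = 28.7 J/(mol·K).
ΔU = 5.68×28.7×(1140−459) = 111000 J.

111000 J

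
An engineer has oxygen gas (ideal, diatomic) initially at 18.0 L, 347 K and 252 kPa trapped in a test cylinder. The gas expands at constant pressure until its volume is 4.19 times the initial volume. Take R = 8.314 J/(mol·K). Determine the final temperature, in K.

Isobaric: P stays 252 kPa; V/T = const ⇒ T₂ = 1450 K, V₂ = 75.4 L.

1450 K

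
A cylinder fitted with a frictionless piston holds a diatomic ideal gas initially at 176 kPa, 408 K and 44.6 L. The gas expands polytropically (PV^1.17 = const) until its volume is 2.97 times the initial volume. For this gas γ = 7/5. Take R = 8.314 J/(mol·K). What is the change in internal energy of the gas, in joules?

n = P₁V₁/(RT₁) = 176×44.6/(8.314×408) = 2.31 mol.
Polytropic n=1.17: T₂ = T₁(V₁/V₂)^(n−1) = 408×(0.337)^0.17 = 339 K; P₂ = P₁(V₁/V₂)^n = 49.2 kPa.
For an ideal gas ΔU = nCvΔT with Cv = (5/2)R = 20.8 J/(mol·K).
ΔU = 2.31×20.8×(339−408) = -3320 J.

-3320 J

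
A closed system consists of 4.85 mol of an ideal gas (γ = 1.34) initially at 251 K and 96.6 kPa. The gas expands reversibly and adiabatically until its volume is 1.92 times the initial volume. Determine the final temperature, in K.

V₁ = nRT₁/P₁ = 4.85×8.314×251/96.6 = 105 L.
Adiabatic: TV^(γ−1) = const ⇒ T₂ = 251×(0.521)^0.340 = 201 K; PV^γ = const ⇒ P₂ = 40.3 kPa.

201 K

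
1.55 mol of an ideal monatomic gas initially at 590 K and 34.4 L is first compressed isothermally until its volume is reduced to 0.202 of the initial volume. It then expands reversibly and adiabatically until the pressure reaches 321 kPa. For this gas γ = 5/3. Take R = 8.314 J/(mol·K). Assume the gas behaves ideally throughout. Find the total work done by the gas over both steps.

P₁ = nRT₁/V₁ = 1.55×8.314×590/34.4 = 221 kPa.
Step 1 — Isothermal: T stays 590 K; PV = const ⇒ V₂ = 6.95 L, P₂ = 1090 kPa.
ΔU = 0 (ideal gas, T constant).
W = nRT ln(V₂/V₁) = 1.55×8.314×590×ln(0.202) = -12200 J.
Q = ΔU + W = -12200 J.
State after step 1: P = 1090 kPa, V = 6.95 L, T = 590 K.
Step 2 — Adiabatic: T₂/T₁ = (P₂/P₁)^((γ−1)/γ) ⇒ T₂ = 590×(0.293)^0.400 = 361 K; V₂ = 14.5 L.
ΔU = nCvΔT = 1.55×12.5×(361−590) = -4420 J.
Q = 0 for an adiabatic process, so W = −ΔU = 4420 J.
Net over both steps: W = -7740 J, Q = -12200 J, ΔU = -4420 J.

-7740 J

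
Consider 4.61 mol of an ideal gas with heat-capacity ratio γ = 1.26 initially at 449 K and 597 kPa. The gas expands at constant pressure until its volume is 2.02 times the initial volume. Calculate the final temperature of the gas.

907 K

V₁ = nRT₁/P₁ = 4.61×8.314×449/597 = 28.8 L.
Isobaric: P stays 597 kPa; V/T = const ⇒ T₂ = 907 K, V₂ = 58.2 L.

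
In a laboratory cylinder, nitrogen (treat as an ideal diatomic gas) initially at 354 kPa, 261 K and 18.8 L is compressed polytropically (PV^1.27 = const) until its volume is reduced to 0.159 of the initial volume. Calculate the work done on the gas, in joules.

n = P₁V₁/(RT₁) = 354×18.8/(8.314×261) = 3.07 mol.
Polytropic n=1.27: T₂ = T₁(V₁/V₂)^(n−1) = 261×(6.29)^0.27 = 429 K; P₂ = P₁(V₁/V₂)^n = 3660 kPa.
W = (P₁V₁−P₂V₂)/(n−1) = (354×18.8−3660×2.99)/0.27 = -15800 J.
Work done on the gas = −W_by = 15800 J.

15800 J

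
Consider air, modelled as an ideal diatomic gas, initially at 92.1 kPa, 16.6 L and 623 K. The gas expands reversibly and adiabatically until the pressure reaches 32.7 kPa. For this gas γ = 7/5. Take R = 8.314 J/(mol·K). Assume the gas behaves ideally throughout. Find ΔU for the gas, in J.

n = P₁V₁/(RT₁) = 92.1×16.6/(8.314×623) = 0.295 mol.
Adiabatic: T₂/T₁ = (P₂/P₁)^((γ−1)/γ) ⇒ T₂ = 623×(0.355)^0.286 = 463 K; V₂ = 34.8 L.
For an ideal gas ΔU = nCvΔT with Cv = (5/2)R = 20.8 J/(mol·K).
ΔU = 0.295×20.8×(463−623) = -979 J.

-979 J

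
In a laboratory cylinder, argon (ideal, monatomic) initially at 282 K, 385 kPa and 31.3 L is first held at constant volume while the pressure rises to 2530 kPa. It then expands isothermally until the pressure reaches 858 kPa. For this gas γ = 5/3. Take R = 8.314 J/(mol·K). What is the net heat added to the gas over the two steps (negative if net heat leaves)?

186000 J

n = P₁V₁/(RT₁) = 385×31.3/(8.314×282) = 5.14 mol.
Step 1 — Isochoric: V stays 31.3 L; P/T = const ⇒ T₂ = 1850 K, P₂ = 2530 kPa.
W = 0 (no volume change).
ΔU = nCvΔT = 5.14×12.5×(1850−282) = 101000 J.
Q = ΔU = 101000 J.
State after step 1: P = 2530 kPa, V = 31.3 L, T = 1850 K.
Step 2 — Isothermal: T stays 1850 K; PV = const ⇒ V₂ = 92.3 L, P₂ = 858 kPa.
ΔU = 0 (ideal gas, T constant).
W = nRT ln(V₂/V₁) = 5.14×8.314×1850×ln(2.95) = 85600 J.
Q = ΔU + W = 85600 J.
Net over both steps: W = 85600 J, Q = 186000 J, ΔU = 101000 J.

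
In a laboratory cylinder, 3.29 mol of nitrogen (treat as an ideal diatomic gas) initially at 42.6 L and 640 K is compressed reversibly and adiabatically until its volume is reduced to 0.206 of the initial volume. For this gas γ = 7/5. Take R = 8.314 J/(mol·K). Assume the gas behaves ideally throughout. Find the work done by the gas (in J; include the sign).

P₁ = nRT₁/V₁ = 3.29×8.314×640/42.6 = 411 kPa.
Adiabatic: TV^(γ−1) = const ⇒ T₂ = 640×(4.85)^0.400 = 1200 K; PV^γ = const ⇒ P₂ = 3750 kPa.
ΔU = nCvΔT = 3.29×20.8×(1200−640) = 38600 J.
Q = 0 for an adiabatic process, so W = −ΔU = -38600 J.

-38600 J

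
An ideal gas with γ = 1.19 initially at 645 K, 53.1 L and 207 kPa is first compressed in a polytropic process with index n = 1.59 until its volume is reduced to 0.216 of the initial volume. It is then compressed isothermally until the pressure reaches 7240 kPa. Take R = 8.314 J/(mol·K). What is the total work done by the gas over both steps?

-57700 J

n = P₁V₁/(RT₁) = 207×53.1/(8.314×645) = 2.05 mol.
Step 1 — Polytropic n=1.59: T₂ = T₁(V₁/V₂)^(n−1) = 645×(4.63)^0.59 = 1590 K; P₂ = P₁(V₁/V₂)^n = 2370 kPa.
W = (P₁V₁−P₂V₂)/(n−1) = (207×53.1−2370×11.5)/0.59 = -27400 J.
ΔU = nCvΔT = 2.05×43.8×(1590−645) = 85000 J.
Q = ΔU + W = 57600 J.
State after step 1: P = 2370 kPa, V = 11.5 L, T = 1590 K.
Step 2 — Isothermal: T stays 1590 K; PV = const ⇒ V₂ = 3.75 L, P₂ = 7240 kPa.
ΔU = 0 (ideal gas, T constant).
W = nRT ln(V₂/V₁) = 2.05×8.314×1590×ln(0.327) = -30400 J.
Q = ΔU + W = -30400 J.
Net over both steps: W = -57700 J, Q = 27300 J, ΔU = 85000 J.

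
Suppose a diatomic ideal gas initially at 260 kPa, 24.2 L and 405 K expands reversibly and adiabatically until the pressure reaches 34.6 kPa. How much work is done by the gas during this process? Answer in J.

6890 J

n = P₁V₁/(RT₁) = 260×24.2/(8.314×405) = 1.87 mol.
Adiabatic: T₂/T₁ = (P₂/P₁)^((γ−1)/γ) ⇒ T₂ = 405×(0.133)^0.286 = 228 K; V₂ = 102 L.
ΔU = nCvΔT = 1.87×20.8×(228−405) = -6890 J.
Q = 0 for an adiabatic process, so W = −ΔU = 6890 J.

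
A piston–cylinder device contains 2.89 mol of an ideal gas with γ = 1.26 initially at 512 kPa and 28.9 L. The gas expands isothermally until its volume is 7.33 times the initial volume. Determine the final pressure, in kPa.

69.8 kPa

T₁ = P₁V₁/(nR) = 512×28.9/(2.89×8.314) = 616 K.
Isothermal: T stays 616 K; PV = const ⇒ V₂ = 212 L, P₂ = 69.8 kPa.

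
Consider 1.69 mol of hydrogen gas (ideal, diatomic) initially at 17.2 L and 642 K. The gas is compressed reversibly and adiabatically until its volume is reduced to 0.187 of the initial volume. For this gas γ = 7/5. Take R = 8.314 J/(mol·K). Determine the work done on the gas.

21500 J

P₁ = nRT₁/V₁ = 1.69×8.314×642/17.2 = 524 kPa.
Adiabatic: TV^(γ−1) = const ⇒ T₂ = 642×(5.35)^0.400 = 1260 K; PV^γ = const ⇒ P₂ = 5480 kPa.
ΔU = nCvΔT = 1.69×20.8×(1260−642) = 21500 J.
Q = 0 for an adiabatic process, so W = −ΔU = -21500 J.
Work done on the gas = −W_by = 21500 J.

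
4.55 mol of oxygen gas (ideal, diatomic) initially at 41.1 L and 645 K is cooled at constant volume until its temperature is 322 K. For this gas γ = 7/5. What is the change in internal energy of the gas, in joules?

-30500 J

P₁ = nRT₁/V₁ = 4.55×8.314×645/41.1 = 594 kPa.
Isochoric: V stays 41.1 L; P/T = const ⇒ T₂ = 322 K, P₂ = 296 kPa.
For an ideal gas ΔU = nCvΔT with Cv = (5/2)R = 20.8 J/(mol·K).
ΔU = 4.55×20.8×(322−645) = -30500 J.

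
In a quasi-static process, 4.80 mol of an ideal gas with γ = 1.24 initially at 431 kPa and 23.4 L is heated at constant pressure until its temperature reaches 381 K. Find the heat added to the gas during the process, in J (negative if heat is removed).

26400 J

T₁ = P₁V₁/(nR) = 431×23.4/(4.80×8.314) = 253 K.
Isobaric: P stays 431 kPa; V/T = const ⇒ T₂ = 381 K, V₂ = 35.3 L.
W = PΔV = 431×(35.3−23.4) kPa·L = 5120 J.
ΔU = nCvΔT = 4.80×34.6×(381−253) = 21300 J.
Q = ΔU + W = nCpΔT = 26400 J.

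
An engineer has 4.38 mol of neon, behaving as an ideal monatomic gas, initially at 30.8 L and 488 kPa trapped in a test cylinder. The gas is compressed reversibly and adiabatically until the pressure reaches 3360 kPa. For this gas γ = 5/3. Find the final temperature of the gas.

893 K

T₁ = P₁V₁/(nR) = 488×30.8/(4.38×8.314) = 413 K.
Adiabatic: T₂/T₁ = (P₂/P₁)^((γ−1)/γ) ⇒ T₂ = 413×(6.89)^0.400 = 893 K; V₂ = 9.68 L.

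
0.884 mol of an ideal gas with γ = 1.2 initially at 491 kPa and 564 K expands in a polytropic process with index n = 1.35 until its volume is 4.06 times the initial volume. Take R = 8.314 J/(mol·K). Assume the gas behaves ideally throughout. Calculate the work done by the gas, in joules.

4590 J

V₁ = nRT₁/P₁ = 0.884×8.314×564/491 = 8.44 L.
Polytropic n=1.35: T₂ = T₁(V₁/V₂)^(n−1) = 564×(0.246)^0.35 = 345 K; P₂ = P₁(V₁/V₂)^n = 74.1 kPa.
W = (P₁V₁−P₂V₂)/(n−1) = (491×8.44−74.1×34.3)/0.35 = 4590 J.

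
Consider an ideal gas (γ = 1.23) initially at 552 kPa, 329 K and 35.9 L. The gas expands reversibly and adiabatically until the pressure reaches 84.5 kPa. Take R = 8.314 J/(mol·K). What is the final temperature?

232 K

Adiabatic: T₂/T₁ = (P₂/P₁)^((γ−1)/γ) ⇒ T₂ = 329×(0.153)^0.187 = 232 K; V₂ = 165 L.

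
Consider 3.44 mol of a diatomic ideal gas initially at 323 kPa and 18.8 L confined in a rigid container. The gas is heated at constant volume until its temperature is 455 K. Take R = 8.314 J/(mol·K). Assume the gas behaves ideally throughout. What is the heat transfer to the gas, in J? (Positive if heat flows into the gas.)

17400 J

T₁ = P₁V₁/(nR) = 323×18.8/(3.44×8.314) = 212 K.
Isochoric: V stays 18.8 L; P/T = const ⇒ T₂ = 455 K, P₂ = 692 kPa.
W = 0 (no volume change).
ΔU = nCvΔT = 3.44×20.8×(455−212) = 17400 J.
Q = ΔU = 17400 J.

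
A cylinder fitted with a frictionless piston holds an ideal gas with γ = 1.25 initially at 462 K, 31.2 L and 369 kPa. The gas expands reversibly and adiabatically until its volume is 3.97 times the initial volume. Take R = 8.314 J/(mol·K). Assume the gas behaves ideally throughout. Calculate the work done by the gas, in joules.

n = P₁V₁/(RT₁) = 369×31.2/(8.314×462) = 3.00 mol.
Adiabatic: TV^(γ−1) = const ⇒ T₂ = 462×(0.252)^0.250 = 327 K; PV^γ = const ⇒ P₂ = 65.8 kPa.
ΔU = nCvΔT = 3.00×33.3×(327−462) = -13400 J.
Q = 0 for an adiabatic process, so W = −ΔU = 13400 J.

13400 J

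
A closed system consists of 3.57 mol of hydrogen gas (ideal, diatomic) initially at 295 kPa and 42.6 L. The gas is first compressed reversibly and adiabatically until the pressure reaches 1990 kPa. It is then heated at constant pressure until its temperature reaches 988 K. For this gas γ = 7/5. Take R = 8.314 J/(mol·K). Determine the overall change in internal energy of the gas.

41900 J

T₁ = P₁V₁/(nR) = 295×42.6/(3.57×8.314) = 423 K.
Step 1 — Adiabatic: T₂/T₁ = (P₂/P₁)^((γ−1)/γ) ⇒ T₂ = 423×(6.75)^0.286 = 730 K; V₂ = 10.9 L.
ΔU = nCvΔT = 3.57×20.8×(730−423) = 22800 J.
Q = 0 for an adiabatic process, so W = −ΔU = -22800 J.
State after step 1: P = 1990 kPa, V = 10.9 L, T = 730 K.
Step 2 — Isobaric: P stays 1990 kPa; V/T = const ⇒ T₂ = 988 K, V₂ = 14.7 L.
W = PΔV = 1990×(14.7−10.9) kPa·L = 7640 J.
ΔU = nCvΔT = 3.57×20.8×(988−730) = 19100 J.
Q = ΔU + W = nCpΔT = 26800 J.
Net over both steps: W = -15100 J, Q = 26800 J, ΔU = 41900 J.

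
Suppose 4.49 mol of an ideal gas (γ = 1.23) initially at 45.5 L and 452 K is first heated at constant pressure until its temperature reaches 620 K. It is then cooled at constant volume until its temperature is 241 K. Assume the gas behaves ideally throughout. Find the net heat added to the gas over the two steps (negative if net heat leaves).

-28000 J

P₁ = nRT₁/V₁ = 4.49×8.314×452/45.5 = 371 kPa.
Step 1 — Isobaric: P stays 371 kPa; V/T = const ⇒ T₂ = 620 K, V₂ = 62.4 L.
W = PΔV = 371×(62.4−45.5) kPa·L = 6270 J.
ΔU = nCvΔT = 4.49×36.1×(620−452) = 27300 J.
Q = ΔU + W = nCpΔT = 33500 J.
State after step 1: P = 371 kPa, V = 62.4 L, T = 620 K.
Step 2 — Isochoric: V stays 62.4 L; P/T = const ⇒ T₂ = 241 K, P₂ = 144 kPa.
W = 0 (no volume change).
ΔU = nCvΔT = 4.49×36.1×(241−620) = -61500 J.
Q = ΔU = -61500 J.
Net over both steps: W = 6270 J, Q = -28000 J, ΔU = -34200 J.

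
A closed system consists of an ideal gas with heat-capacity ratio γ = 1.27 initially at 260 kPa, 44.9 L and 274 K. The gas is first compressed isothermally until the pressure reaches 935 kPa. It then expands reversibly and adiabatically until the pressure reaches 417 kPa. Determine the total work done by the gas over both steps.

n = P₁V₁/(RT₁) = 260×44.9/(8.314×274) = 5.12 mol.
Step 1 — Isothermal: T stays 274 K; PV = const ⇒ V₂ = 12.5 L, P₂ = 935 kPa.
ΔU = 0 (ideal gas, T constant).
W = nRT ln(V₂/V₁) = 5.12×8.314×274×ln(0.278) = -14900 J.
Q = ΔU + W = -14900 J.
State after step 1: P = 935 kPa, V = 12.5 L, T = 274 K.
Step 2 — Adiabatic: T₂/T₁ = (P₂/P₁)^((γ−1)/γ) ⇒ T₂ = 274×(0.446)^0.213 = 231 K; V₂ = 23.6 L.
ΔU = nCvΔT = 5.12×30.8×(231−274) = -6820 J.
Q = 0 for an adiabatic process, so W = −ΔU = 6820 J.
Net over both steps: W = -8120 J, Q = -14900 J, ΔU = -6820 J.

-8120 J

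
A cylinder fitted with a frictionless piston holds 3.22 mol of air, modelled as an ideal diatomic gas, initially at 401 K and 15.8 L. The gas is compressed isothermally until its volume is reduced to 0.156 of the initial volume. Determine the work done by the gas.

-19900 J

P₁ = nRT₁/V₁ = 3.22×8.314×401/15.8 = 679 kPa.
Isothermal: T stays 401 K; PV = const ⇒ V₂ = 2.46 L, P₂ = 4360 kPa.
W = nRT ln(V₂/V₁) = 3.22×8.314×401×ln(0.156) = -19900 J.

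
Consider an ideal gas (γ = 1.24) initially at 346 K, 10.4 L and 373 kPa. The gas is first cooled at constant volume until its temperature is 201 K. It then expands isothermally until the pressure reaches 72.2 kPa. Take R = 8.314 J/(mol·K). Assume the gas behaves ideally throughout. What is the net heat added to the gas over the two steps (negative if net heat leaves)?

n = P₁V₁/(RT₁) = 373×10.4/(8.314×346) = 1.35 mol.
Step 1 — Isochoric: V stays 10.4 L; P/T = const ⇒ T₂ = 201 K, P₂ = 217 kPa.
W = 0 (no volume change).
ΔU = nCvΔT = 1.35×34.6×(201−346) = -6770 J.
Q = ΔU = -6770 J.
State after step 1: P = 217 kPa, V = 10.4 L, T = 201 K.
Step 2 — Isothermal: T stays 201 K; PV = const ⇒ V₂ = 31.2 L, P₂ = 72.2 kPa.
ΔU = 0 (ideal gas, T constant).
W = nRT ln(V₂/V₁) = 1.35×8.314×201×ln(3.00) = 2480 J.
Q = ΔU + W = 2480 J.
Net over both steps: W = 2480 J, Q = -4300 J, ΔU = -6770 J.

-4300 J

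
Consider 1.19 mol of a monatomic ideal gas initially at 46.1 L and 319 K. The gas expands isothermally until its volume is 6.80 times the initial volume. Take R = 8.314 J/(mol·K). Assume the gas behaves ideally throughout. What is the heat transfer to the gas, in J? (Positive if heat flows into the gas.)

6050 J

P₁ = nRT₁/V₁ = 1.19×8.314×319/46.1 = 68.5 kPa.
Isothermal: T stays 319 K; PV = const ⇒ V₂ = 313 L, P₂ = 10.1 kPa.
ΔU = 0 (ideal gas, T constant).
W = nRT ln(V₂/V₁) = 1.19×8.314×319×ln(6.80) = 6050 J.
Q = ΔU + W = 6050 J.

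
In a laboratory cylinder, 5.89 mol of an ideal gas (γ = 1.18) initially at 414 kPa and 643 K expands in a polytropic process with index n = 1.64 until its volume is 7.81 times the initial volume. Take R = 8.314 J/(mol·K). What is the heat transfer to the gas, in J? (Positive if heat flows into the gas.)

V₁ = nRT₁/P₁ = 5.89×8.314×643/414 = 76.1 L.
Polytropic n=1.64: T₂ = T₁(V₁/V₂)^(n−1) = 643×(0.128)^0.64 = 173 K; P₂ = P₁(V₁/V₂)^n = 14.2 kPa.
W = (P₁V₁−P₂V₂)/(n−1) = (414×76.1−14.2×594)/0.64 = 36000 J.
ΔU = nCvΔT = 5.89×46.2×(173−643) = -128000 J.
Q = ΔU + W = -92000 J.

-92000 J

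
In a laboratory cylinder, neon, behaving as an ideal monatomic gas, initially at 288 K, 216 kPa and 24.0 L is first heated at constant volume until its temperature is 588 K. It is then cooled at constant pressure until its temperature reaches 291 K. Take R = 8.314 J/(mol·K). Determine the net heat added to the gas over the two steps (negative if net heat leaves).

-5260 J

n = P₁V₁/(RT₁) = 216×24.0/(8.314×288) = 2.17 mol.
Step 1 — Isochoric: V stays 24.0 L; P/T = const ⇒ T₂ = 588 K, P₂ = 441 kPa.
W = 0 (no volume change).
ΔU = nCvΔT = 2.17×12.5×(588−288) = 8100 J.
Q = ΔU = 8100 J.
State after step 1: P = 441 kPa, V = 24.0 L, T = 588 K.
Step 2 — Isobaric: P stays 441 kPa; V/T = const ⇒ T₂ = 291 K, V₂ = 11.9 L.
W = PΔV = 441×(11.9−24.0) kPa·L = -5350 J.
ΔU = nCvΔT = 2.17×12.5×(291−588) = -8020 J.
Q = ΔU + W = nCpΔT = -13400 J.
Net over both steps: W = -5350 J, Q = -5260 J, ΔU = 81.0 J.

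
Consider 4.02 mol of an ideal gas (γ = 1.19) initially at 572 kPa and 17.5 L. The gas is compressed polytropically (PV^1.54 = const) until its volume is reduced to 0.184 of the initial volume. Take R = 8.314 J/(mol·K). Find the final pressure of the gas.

7750 kPa

T₁ = P₁V₁/(nR) = 572×17.5/(4.02×8.314) = 300 K.
Polytropic n=1.54: T₂ = T₁(V₁/V₂)^(n−1) = 300×(5.43)^0.54 = 747 K; P₂ = P₁(V₁/V₂)^n = 7750 kPa.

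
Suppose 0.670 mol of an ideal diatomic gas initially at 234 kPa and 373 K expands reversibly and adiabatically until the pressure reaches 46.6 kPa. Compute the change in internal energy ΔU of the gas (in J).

V₁ = nRT₁/P₁ = 0.670×8.314×373/234 = 8.88 L.
Adiabatic: T₂/T₁ = (P₂/P₁)^((γ−1)/γ) ⇒ T₂ = 373×(0.199)^0.286 = 235 K; V₂ = 28.1 L.
For an ideal gas ΔU = nCvΔT with Cv = (5/2)R = 20.8 J/(mol·K).
ΔU = 0.670×20.8×(235−373) = -1920 J.

-1920 J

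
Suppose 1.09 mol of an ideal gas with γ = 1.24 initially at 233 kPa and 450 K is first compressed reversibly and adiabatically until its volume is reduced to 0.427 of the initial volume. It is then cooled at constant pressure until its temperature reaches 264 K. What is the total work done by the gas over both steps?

V₁ = nRT₁/P₁ = 1.09×8.314×450/233 = 17.5 L.
Step 1 — Adiabatic: TV^(γ−1) = const ⇒ T₂ = 450×(2.34)^0.240 = 552 K; PV^γ = const ⇒ P₂ = 669 kPa.
ΔU = nCvΔT = 1.09×34.6×(552−450) = 3850 J.
Q = 0 for an adiabatic process, so W = −ΔU = -3850 J.
State after step 1: P = 669 kPa, V = 7.47 L, T = 552 K.
Step 2 — Isobaric: P stays 669 kPa; V/T = const ⇒ T₂ = 264 K, V₂ = 3.57 L.
W = PΔV = 669×(3.57−7.47) kPa·L = -2610 J.
ΔU = nCvΔT = 1.09×34.6×(264−552) = -10900 J.
Q = ΔU + W = nCpΔT = -13500 J.
Net over both steps: W = -6460 J, Q = -13500 J, ΔU = -7020 J.

-6460 J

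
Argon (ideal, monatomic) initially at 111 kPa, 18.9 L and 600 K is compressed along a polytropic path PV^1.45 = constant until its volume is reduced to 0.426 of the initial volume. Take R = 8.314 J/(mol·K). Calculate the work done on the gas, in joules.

n = P₁V₁/(RT₁) = 111×18.9/(8.314×600) = 0.421 mol.
Polytropic n=1.45: T₂ = T₁(V₁/V₂)^(n−1) = 600×(2.35)^0.45 = 881 K; P₂ = P₁(V₁/V₂)^n = 383 kPa.
W = (P₁V₁−P₂V₂)/(n−1) = (111×18.9−383×8.05)/0.45 = -2180 J.
Work done on the gas = −W_by = 2180 J.

2180 J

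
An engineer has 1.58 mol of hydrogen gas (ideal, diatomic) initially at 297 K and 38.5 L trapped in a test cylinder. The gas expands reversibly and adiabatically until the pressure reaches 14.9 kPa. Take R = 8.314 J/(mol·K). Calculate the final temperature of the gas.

P₁ = nRT₁/V₁ = 1.58×8.314×297/38.5 = 101 kPa.
Adiabatic: T₂/T₁ = (P₂/P₁)^((γ−1)/γ) ⇒ T₂ = 297×(0.147)^0.286 = 172 K; V₂ = 151 L.

172 K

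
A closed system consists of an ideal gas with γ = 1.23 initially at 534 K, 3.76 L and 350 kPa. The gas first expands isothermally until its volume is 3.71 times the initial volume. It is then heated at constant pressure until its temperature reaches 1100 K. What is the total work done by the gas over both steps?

n = P₁V₁/(RT₁) = 350×3.76/(8.314×534) = 0.296 mol.
Step 1 — Isothermal: T stays 534 K; PV = const ⇒ V₂ = 13.9 L, P₂ = 94.3 kPa.
ΔU = 0 (ideal gas, T constant).
W = nRT ln(V₂/V₁) = 0.296×8.314×534×ln(3.71) = 1730 J.
Q = ΔU + W = 1730 J.
State after step 1: P = 94.3 kPa, V = 13.9 L, T = 534 K.
Step 2 — Isobaric: P stays 94.3 kPa; V/T = const ⇒ T₂ = 1100 K, V₂ = 28.7 L.
W = PΔV = 94.3×(28.7−13.9) kPa·L = 1390 J.
ΔU = nCvΔT = 0.296×36.1×(1100−534) = 6060 J.
Q = ΔU + W = nCpΔT = 7460 J.
Net over both steps: W = 3120 J, Q = 9180 J, ΔU = 6060 J.

3120 J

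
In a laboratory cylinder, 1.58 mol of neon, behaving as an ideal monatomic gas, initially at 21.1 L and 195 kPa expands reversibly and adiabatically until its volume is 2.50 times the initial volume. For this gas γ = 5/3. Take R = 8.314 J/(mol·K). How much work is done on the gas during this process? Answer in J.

-2820 J

T₁ = P₁V₁/(nR) = 195×21.1/(1.58×8.314) = 313 K.
Adiabatic: TV^(γ−1) = const ⇒ T₂ = 313×(0.400)^0.667 = 170 K; PV^γ = const ⇒ P₂ = 42.3 kPa.
ΔU = nCvΔT = 1.58×12.5×(170−313) = -2820 J.
Q = 0 for an adiabatic process, so W = −ΔU = 2820 J.
Work done on the gas = −W_by = -2820 J.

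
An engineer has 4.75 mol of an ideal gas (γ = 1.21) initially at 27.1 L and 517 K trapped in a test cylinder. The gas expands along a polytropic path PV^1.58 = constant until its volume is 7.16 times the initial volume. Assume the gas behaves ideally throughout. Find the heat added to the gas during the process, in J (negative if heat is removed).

P₁ = nRT₁/V₁ = 4.75×8.314×517/27.1 = 753 kPa.
Polytropic n=1.58: T₂ = T₁(V₁/V₂)^(n−1) = 517×(0.140)^0.58 = 165 K; P₂ = P₁(V₁/V₂)^n = 33.6 kPa.
W = (P₁V₁−P₂V₂)/(n−1) = (753×27.1−33.6×194)/0.58 = 24000 J.
ΔU = nCvΔT = 4.75×39.6×(165−517) = -66200 J.
Q = ΔU + W = -42200 J.

-42200 J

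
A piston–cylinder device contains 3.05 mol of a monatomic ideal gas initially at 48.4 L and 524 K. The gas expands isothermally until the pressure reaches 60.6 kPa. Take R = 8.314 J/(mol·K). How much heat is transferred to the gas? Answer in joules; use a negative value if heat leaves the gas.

20100 J

P₁ = nRT₁/V₁ = 3.05×8.314×524/48.4 = 275 kPa.
Isothermal: T stays 524 K; PV = const ⇒ V₂ = 219 L, P₂ = 60.6 kPa.
ΔU = 0 (ideal gas, T constant).
W = nRT ln(V₂/V₁) = 3.05×8.314×524×ln(4.53) = 20100 J.
Q = ΔU + W = 20100 J.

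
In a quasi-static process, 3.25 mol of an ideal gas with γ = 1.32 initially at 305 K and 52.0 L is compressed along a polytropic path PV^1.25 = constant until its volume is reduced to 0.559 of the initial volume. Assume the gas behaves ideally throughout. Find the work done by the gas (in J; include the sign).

P₁ = nRT₁/V₁ = 3.25×8.314×305/52.0 = 158 kPa.
Polytropic n=1.25: T₂ = T₁(V₁/V₂)^(n−1) = 305×(1.79)^0.25 = 353 K; P₂ = P₁(V₁/V₂)^n = 328 kPa.
W = (P₁V₁−P₂V₂)/(n−1) = (158×52.0−328×29.1)/0.25 = -5160 J.

-5160 J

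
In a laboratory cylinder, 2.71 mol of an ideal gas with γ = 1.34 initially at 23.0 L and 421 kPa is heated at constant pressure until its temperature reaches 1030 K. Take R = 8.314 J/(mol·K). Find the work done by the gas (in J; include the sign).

T₁ = P₁V₁/(nR) = 421×23.0/(2.71×8.314) = 430 K.
Isobaric: P stays 421 kPa; V/T = const ⇒ T₂ = 1030 K, V₂ = 55.1 L.
W = PΔV = 421×(55.1−23.0) kPa·L = 13500 J.

13500 J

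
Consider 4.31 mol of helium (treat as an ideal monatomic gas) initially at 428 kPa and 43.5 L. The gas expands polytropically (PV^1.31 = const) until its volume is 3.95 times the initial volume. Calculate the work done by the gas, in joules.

20800 J

T₁ = P₁V₁/(nR) = 428×43.5/(4.31×8.314) = 520 K.
Polytropic n=1.31: T₂ = T₁(V₁/V₂)^(n−1) = 520×(0.253)^0.31 = 339 K; P₂ = P₁(V₁/V₂)^n = 70.8 kPa.
W = (P₁V₁−P₂V₂)/(n−1) = (428×43.5−70.8×172)/0.31 = 20800 J.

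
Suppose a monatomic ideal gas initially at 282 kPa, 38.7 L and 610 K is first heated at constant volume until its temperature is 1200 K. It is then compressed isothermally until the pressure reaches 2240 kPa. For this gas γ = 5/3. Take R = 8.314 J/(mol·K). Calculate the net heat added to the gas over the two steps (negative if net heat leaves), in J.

-14100 J

n = P₁V₁/(RT₁) = 282×38.7/(8.314×610) = 2.15 mol.
Step 1 — Isochoric: V stays 38.7 L; P/T = const ⇒ T₂ = 1200 K, P₂ = 555 kPa.
W = 0 (no volume change).
ΔU = nCvΔT = 2.15×12.5×(1200−610) = 15800 J.
Q = ΔU = 15800 J.
State after step 1: P = 555 kPa, V = 38.7 L, T = 1200 K.
Step 2 — Isothermal: T stays 1200 K; PV = const ⇒ V₂ = 9.58 L, P₂ = 2240 kPa.
ΔU = 0 (ideal gas, T constant).
W = nRT ln(V₂/V₁) = 2.15×8.314×1200×ln(0.248) = -30000 J.
Q = ΔU + W = -30000 J.
Net over both steps: W = -30000 J, Q = -14100 J, ΔU = 15800 J.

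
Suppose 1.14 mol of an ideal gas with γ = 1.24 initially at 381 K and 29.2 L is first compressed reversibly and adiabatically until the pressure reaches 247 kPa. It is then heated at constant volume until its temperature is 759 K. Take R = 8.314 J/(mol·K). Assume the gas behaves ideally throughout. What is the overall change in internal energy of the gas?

P₁ = nRT₁/V₁ = 1.14×8.314×381/29.2 = 124 kPa.
Step 1 — Adiabatic: T₂/T₁ = (P₂/P₁)^((γ−1)/γ) ⇒ T₂ = 381×(2.00)^0.194 = 436 K; V₂ = 16.7 L.
ΔU = nCvΔT = 1.14×34.6×(436−381) = 2160 J.
Q = 0 for an adiabatic process, so W = −ΔU = -2160 J.
State after step 1: P = 247 kPa, V = 16.7 L, T = 436 K.
Step 2 — Isochoric: V stays 16.7 L; P/T = const ⇒ T₂ = 759 K, P₂ = 430 kPa.
W = 0 (no volume change).
ΔU = nCvΔT = 1.14×34.6×(759−436) = 12800 J.
Q = ΔU = 12800 J.
Net over both steps: W = -2160 J, Q = 12800 J, ΔU = 14900 J.

14900 J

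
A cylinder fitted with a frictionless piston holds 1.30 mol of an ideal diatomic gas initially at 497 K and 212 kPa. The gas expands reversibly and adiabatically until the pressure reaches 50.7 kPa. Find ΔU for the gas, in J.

V₁ = nRT₁/P₁ = 1.30×8.314×497/212 = 25.3 L.
Adiabatic: T₂/T₁ = (P₂/P₁)^((γ−1)/γ) ⇒ T₂ = 497×(0.239)^0.286 = 330 K; V₂ = 70.4 L.
For an ideal gas ΔU = nCvΔT with Cv = (5/2)R = 20.8 J/(mol·K).
ΔU = 1.30×20.8×(330−497) = -4510 J.

-4510 J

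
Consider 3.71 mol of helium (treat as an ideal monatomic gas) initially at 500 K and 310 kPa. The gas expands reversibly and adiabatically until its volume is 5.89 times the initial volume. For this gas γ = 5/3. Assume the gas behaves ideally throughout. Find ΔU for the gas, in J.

-16000 J

V₁ = nRT₁/P₁ = 3.71×8.314×500/310 = 49.7 L.
Adiabatic: TV^(γ−1) = const ⇒ T₂ = 500×(0.170)^0.667 = 153 K; PV^γ = const ⇒ P₂ = 16.1 kPa.
For an ideal gas ΔU = nCvΔT with Cv = (3/2)R = 12.5 J/(mol·K).
ΔU = 3.71×12.5×(153−500) = -16000 J.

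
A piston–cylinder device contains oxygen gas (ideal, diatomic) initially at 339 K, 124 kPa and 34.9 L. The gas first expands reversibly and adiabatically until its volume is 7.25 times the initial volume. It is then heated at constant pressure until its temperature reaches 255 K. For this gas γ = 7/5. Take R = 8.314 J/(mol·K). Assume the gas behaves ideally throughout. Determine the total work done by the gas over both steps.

7220 J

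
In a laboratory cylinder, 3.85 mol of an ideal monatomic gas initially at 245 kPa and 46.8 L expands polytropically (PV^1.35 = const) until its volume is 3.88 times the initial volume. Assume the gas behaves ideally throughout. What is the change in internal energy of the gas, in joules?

T₁ = P₁V₁/(nR) = 245×46.8/(3.85×8.314) = 358 K.
Polytropic n=1.35: T₂ = T₁(V₁/V₂)^(n−1) = 358×(0.258)^0.35 = 223 K; P₂ = P₁(V₁/V₂)^n = 39.3 kPa.
For an ideal gas ΔU = nCvΔT with Cv = (3/2)R = 12.5 J/(mol·K).
ΔU = 3.85×12.5×(223−358) = -6500 J.

-6500 J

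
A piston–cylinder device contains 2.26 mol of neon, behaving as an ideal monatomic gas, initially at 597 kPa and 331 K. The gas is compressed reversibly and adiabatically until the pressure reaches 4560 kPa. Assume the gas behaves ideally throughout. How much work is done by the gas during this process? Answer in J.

-11700 J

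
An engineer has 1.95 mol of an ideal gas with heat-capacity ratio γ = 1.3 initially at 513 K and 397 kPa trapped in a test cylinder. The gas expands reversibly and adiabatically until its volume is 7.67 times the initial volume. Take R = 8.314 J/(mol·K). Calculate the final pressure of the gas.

V₁ = nRT₁/P₁ = 1.95×8.314×513/397 = 20.9 L.
Adiabatic: TV^(γ−1) = const ⇒ T₂ = 513×(0.130)^0.300 = 278 K; PV^γ = const ⇒ P₂ = 28.1 kPa.

28.1 kPa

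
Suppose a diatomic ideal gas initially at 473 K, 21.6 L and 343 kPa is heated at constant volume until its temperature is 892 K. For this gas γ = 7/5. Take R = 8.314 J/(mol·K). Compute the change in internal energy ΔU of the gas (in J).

16400 J

n = P₁V₁/(RT₁) = 343×21.6/(8.314×473) = 1.88 mol.
Isochoric: V stays 21.6 L; P/T = const ⇒ T₂ = 892 K, P₂ = 647 kPa.
For an ideal gas ΔU = nCvΔT with Cv = (5/2)R = 20.8 J/(mol·K).
ΔU = 1.88×20.8×(892−473) = 16400 J.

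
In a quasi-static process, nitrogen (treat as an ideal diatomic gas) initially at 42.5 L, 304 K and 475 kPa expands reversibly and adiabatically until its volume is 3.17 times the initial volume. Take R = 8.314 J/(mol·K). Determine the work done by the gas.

n = P₁V₁/(RT₁) = 475×42.5/(8.314×304) = 7.99 mol.
Adiabatic: TV^(γ−1) = const ⇒ T₂ = 304×(0.315)^0.400 = 192 K; PV^γ = const ⇒ P₂ = 94.5 kPa.
ΔU = nCvΔT = 7.99×20.8×(192−304) = -18700 J.
Q = 0 for an adiabatic process, so W = −ΔU = 18700 J.

18700 J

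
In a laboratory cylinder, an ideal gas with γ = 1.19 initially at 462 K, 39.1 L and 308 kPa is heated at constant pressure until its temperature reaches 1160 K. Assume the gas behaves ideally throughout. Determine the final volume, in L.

98.2 L

Isobaric: P stays 308 kPa; V/T = const ⇒ T₂ = 1160 K, V₂ = 98.2 L.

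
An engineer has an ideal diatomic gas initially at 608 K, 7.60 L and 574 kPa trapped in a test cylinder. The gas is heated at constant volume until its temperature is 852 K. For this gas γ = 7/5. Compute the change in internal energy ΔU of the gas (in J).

n = P₁V₁/(RT₁) = 574×7.60/(8.314×608) = 0.863 mol.
Isochoric: V stays 7.60 L; P/T = const ⇒ T₂ = 852 K, P₂ = 804 kPa.
For an ideal gas ΔU = nCvΔT with Cv = (5/2)R = 20.8 J/(mol·K).
ΔU = 0.863×20.8×(852−608) = 4380 J.

4380 J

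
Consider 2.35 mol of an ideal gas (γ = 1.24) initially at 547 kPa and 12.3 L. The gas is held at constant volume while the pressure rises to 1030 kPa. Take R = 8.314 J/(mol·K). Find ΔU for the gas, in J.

T₁ = P₁V₁/(nR) = 547×12.3/(2.35×8.314) = 344 K.
Isochoric: V stays 12.3 L; P/T = const ⇒ T₂ = 648 K, P₂ = 1030 kPa.
For an ideal gas ΔU = nCvΔT with Cv = R/(γ−1) = 34.6 J/(mol·K).
ΔU = 2.35×34.6×(648−344) = 24800 J.

24800 J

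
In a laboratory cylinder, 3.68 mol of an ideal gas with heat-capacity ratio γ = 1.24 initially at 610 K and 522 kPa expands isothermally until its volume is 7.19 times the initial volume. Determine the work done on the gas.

-36800 J

V₁ = nRT₁/P₁ = 3.68×8.314×610/522 = 35.8 L.
Isothermal: T stays 610 K; PV = const ⇒ V₂ = 257 L, P₂ = 72.6 kPa.
W = nRT ln(V₂/V₁) = 3.68×8.314×610×ln(7.19) = 36800 J.
Work done on the gas = −W_by = -36800 J.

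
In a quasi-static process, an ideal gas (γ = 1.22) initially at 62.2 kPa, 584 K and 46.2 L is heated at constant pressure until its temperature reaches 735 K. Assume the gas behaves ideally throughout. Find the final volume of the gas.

Isobaric: P stays 62.2 kPa; V/T = const ⇒ T₂ = 735 K, V₂ = 58.1 L.

58.1 L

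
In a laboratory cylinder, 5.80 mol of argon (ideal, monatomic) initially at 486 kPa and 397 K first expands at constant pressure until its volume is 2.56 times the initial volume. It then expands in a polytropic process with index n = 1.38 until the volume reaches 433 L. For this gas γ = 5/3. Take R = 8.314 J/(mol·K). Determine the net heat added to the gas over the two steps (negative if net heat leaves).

V₁ = nRT₁/P₁ = 5.80×8.314×397/486 = 39.4 L.
Step 1 — Isobaric: P stays 486 kPa; V/T = const ⇒ T₂ = 1020 K, V₂ = 101 L.
W = PΔV = 486×(101−39.4) kPa·L = 29900 J.
ΔU = nCvΔT = 5.80×12.5×(1020−397) = 44800 J.
Q = ΔU + W = nCpΔT = 74700 J.
State after step 1: P = 486 kPa, V = 101 L, T = 1020 K.
Step 2 — Polytropic n=1.38: T₂ = T₁(V₁/V₂)^(n−1) = 1020×(0.233)^0.38 = 584 K; P₂ = P₁(V₁/V₂)^n = 65.1 kPa.
W = (P₁V₁−P₂V₂)/(n−1) = (486×101−65.1×433)/0.38 = 54800 J.
ΔU = nCvΔT = 5.80×12.5×(584−1020) = -31300 J.
Q = ΔU + W = 23600 J.
Net over both steps: W = 84700 J, Q = 98200 J, ΔU = 13500 J.

98200 J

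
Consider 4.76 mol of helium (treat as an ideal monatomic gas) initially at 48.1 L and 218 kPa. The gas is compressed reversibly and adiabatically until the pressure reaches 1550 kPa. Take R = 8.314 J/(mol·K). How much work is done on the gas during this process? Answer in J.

18700 J

T₁ = P₁V₁/(nR) = 218×48.1/(4.76×8.314) = 265 K.
Adiabatic: T₂/T₁ = (P₂/P₁)^((γ−1)/γ) ⇒ T₂ = 265×(7.11)^0.400 = 581 K; V₂ = 14.8 L.
ΔU = nCvΔT = 4.76×12.5×(581−265) = 18700 J.
Q = 0 for an adiabatic process, so W = −ΔU = -18700 J.
Work done on the gas = −W_by = 18700 J.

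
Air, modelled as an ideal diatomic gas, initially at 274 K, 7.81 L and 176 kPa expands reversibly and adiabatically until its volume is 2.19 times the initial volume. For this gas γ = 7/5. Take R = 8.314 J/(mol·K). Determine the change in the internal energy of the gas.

n = P₁V₁/(RT₁) = 176×7.81/(8.314×274) = 0.603 mol.
Adiabatic: TV^(γ−1) = const ⇒ T₂ = 274×(0.457)^0.400 = 200 K; PV^γ = const ⇒ P₂ = 58.7 kPa.
For an ideal gas ΔU = nCvΔT with Cv = (5/2)R = 20.8 J/(mol·K).
ΔU = 0.603×20.8×(200−274) = -925 J.

-925 J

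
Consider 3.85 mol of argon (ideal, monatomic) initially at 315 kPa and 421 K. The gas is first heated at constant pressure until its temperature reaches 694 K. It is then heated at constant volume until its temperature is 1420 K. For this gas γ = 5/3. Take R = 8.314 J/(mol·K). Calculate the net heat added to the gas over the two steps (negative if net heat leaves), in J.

56700 J

V₁ = nRT₁/P₁ = 3.85×8.314×421/315 = 42.8 L.
Step 1 — Isobaric: P stays 315 kPa; V/T = const ⇒ T₂ = 694 K, V₂ = 70.5 L.
W = PΔV = 315×(70.5−42.8) kPa·L = 8740 J.
ΔU = nCvΔT = 3.85×12.5×(694−421) = 13100 J.
Q = ΔU + W = nCpΔT = 21800 J.
State after step 1: P = 315 kPa, V = 70.5 L, T = 694 K.
Step 2 — Isochoric: V stays 70.5 L; P/T = const ⇒ T₂ = 1420 K, P₂ = 645 kPa.
W = 0 (no volume change).
ΔU = nCvΔT = 3.85×12.5×(1420−694) = 34900 J.
Q = ΔU = 34900 J.
Net over both steps: W = 8740 J, Q = 56700 J, ΔU = 48000 J.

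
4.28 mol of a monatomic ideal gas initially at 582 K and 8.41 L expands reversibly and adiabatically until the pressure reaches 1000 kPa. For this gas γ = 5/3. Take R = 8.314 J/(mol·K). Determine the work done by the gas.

P₁ = nRT₁/V₁ = 4.28×8.314×582/8.41 = 2460 kPa.
Adiabatic: T₂/T₁ = (P₂/P₁)^((γ−1)/γ) ⇒ T₂ = 582×(0.406)^0.400 = 406 K; V₂ = 14.4 L.
ΔU = nCvΔT = 4.28×12.5×(406−582) = -9400 J.
Q = 0 for an adiabatic process, so W = −ΔU = 9400 J.

9400 J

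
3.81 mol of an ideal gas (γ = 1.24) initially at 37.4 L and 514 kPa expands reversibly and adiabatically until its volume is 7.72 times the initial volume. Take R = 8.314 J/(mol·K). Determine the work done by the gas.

31100 J

T₁ = P₁V₁/(nR) = 514×37.4/(3.81×8.314) = 607 K.
Adiabatic: TV^(γ−1) = const ⇒ T₂ = 607×(0.130)^0.240 = 372 K; PV^γ = const ⇒ P₂ = 40.8 kPa.
ΔU = nCvΔT = 3.81×34.6×(372−607) = -31100 J.
Q = 0 for an adiabatic process, so W = −ΔU = 31100 J.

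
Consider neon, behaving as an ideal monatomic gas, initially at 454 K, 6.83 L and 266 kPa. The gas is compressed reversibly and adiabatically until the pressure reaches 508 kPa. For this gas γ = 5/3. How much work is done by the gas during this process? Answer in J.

n = P₁V₁/(RT₁) = 266×6.83/(8.314×454) = 0.481 mol.
Adiabatic: T₂/T₁ = (P₂/P₁)^((γ−1)/γ) ⇒ T₂ = 454×(1.91)^0.400 = 588 K; V₂ = 4.63 L.
ΔU = nCvΔT = 0.481×12.5×(588−454) = 805 J.
Q = 0 for an adiabatic process, so W = −ΔU = -805 J.

-805 J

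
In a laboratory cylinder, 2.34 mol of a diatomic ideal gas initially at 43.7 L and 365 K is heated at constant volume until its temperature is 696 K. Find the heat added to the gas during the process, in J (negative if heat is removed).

16100 J

P₁ = nRT₁/V₁ = 2.34×8.314×365/43.7 = 162 kPa.
Isochoric: V stays 43.7 L; P/T = const ⇒ T₂ = 696 K, P₂ = 310 kPa.
W = 0 (no volume change).
ΔU = nCvΔT = 2.34×20.8×(696−365) = 16100 J.
Q = ΔU = 16100 J.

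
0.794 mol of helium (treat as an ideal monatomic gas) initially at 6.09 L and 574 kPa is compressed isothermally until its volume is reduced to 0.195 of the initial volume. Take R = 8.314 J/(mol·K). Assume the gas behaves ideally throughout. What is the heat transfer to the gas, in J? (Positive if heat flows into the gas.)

-5710 J

T₁ = P₁V₁/(nR) = 574×6.09/(0.794×8.314) = 530 K.
Isothermal: T stays 530 K; PV = const ⇒ V₂ = 1.19 L, P₂ = 2940 kPa.
ΔU = 0 (ideal gas, T constant).
W = nRT ln(V₂/V₁) = 0.794×8.314×530×ln(0.195) = -5710 J.
Q = ΔU + W = -5710 J.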